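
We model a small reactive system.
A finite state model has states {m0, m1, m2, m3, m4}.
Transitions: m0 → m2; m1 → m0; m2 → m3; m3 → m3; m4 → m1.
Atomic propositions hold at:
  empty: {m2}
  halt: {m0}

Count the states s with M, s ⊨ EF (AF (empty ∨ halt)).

Sat(empty ∨ halt) = {m0, m2}
AF (empty ∨ halt): least fixpoint, start Z0 = {m0, m2}, add states with every successor in Z. Z1 = {m0, m1, m2}; Z2 = {m0, m1, m2, m4}; fixed.
Sat(AF (empty ∨ halt)) = {m0, m1, m2, m4}
EF (AF (empty ∨ halt)): least fixpoint, start Z0 = {m0, m1, m2, m4}, add states with some successor in Z. Already a fixed point.
Sat(EF (AF (empty ∨ halt))) = {m0, m1, m2, m4}
|Sat(EF (AF (empty ∨ halt)))| = |{m0, m1, m2, m4}| = 4.

4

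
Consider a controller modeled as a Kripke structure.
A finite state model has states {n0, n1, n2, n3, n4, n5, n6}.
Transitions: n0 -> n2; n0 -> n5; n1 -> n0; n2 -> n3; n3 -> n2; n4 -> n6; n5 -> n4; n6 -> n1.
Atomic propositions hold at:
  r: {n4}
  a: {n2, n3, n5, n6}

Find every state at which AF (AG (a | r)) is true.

Sat(a | r) = {n2, n3, n4, n5, n6}
AG (a | r): greatest fixpoint, start Z0 = {n2, n3, n4, n5, n6}, keep only states in Sat with every successor in Z. Z1 = {n2, n3, n4, n5}; Z2 = {n2, n3, n5}; Z3 = {n2, n3}; fixed.
Sat(AG (a | r)) = {n2, n3}
AF (AG (a | r)): least fixpoint, start Z0 = {n2, n3}, add states with every successor in Z. Already a fixed point.
Sat(AF (AG (a | r))) = {n2, n3}

{n2, n3}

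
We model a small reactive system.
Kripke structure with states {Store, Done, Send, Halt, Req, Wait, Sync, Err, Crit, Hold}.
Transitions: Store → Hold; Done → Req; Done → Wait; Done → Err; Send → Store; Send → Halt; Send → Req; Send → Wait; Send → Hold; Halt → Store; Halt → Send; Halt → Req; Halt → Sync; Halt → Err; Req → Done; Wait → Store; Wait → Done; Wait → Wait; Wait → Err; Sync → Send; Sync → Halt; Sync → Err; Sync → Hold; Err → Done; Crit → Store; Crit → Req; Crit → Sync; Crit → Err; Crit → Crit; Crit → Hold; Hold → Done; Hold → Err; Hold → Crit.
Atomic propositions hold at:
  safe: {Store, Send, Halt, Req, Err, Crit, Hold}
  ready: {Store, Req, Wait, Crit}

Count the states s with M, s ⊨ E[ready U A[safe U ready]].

4

A[safe U ready]: least fixpoint, start Z0 = Sat(ready) = {Store, Req, Wait, Crit}, add states in Sat(safe) with every successor in Z. Already a fixed point.
Sat(A[safe U ready]) = {Store, Req, Wait, Crit}
E[ready U A[safe U ready]]: least fixpoint, start Z0 = Sat(A[safe U ready]) = {Store, Req, Wait, Crit}, add states in Sat(ready) with some successor in Z. Already a fixed point.
Sat(E[ready U A[safe U ready]]) = {Store, Req, Wait, Crit}
|Sat(E[ready U A[safe U ready]])| = |{Store, Req, Wait, Crit}| = 4.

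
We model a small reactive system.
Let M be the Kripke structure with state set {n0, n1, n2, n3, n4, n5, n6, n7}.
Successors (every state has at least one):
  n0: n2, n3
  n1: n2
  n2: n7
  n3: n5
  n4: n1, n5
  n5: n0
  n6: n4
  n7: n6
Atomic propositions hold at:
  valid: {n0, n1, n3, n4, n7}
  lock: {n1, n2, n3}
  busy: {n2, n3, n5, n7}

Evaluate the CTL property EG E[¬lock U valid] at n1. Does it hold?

Sat(¬lock) = {n0, n4, n5, n6, n7}
E[¬lock U valid]: least fixpoint, start Z0 = Sat(valid) = {n0, n1, n3, n4, n7}, add states in Sat(¬lock) with some successor in Z. Z1 = {n0, n1, n3, n4, n5, n6, n7}; fixed.
Sat(E[¬lock U valid]) = {n0, n1, n3, n4, n5, n6, n7}
EG E[¬lock U valid]: greatest fixpoint, start Z0 = {n0, n1, n3, n4, n5, n6, n7}, keep only states in Sat with some successor in Z. Z1 = {n0, n3, n4, n5, n6, n7}; fixed.
Sat(EG E[¬lock U valid]) = {n0, n3, n4, n5, n6, n7}
n1 ∉ Sat(EG E[¬lock U valid]) = {n0, n3, n4, n5, n6, n7}, so the formula does not hold at n1.

No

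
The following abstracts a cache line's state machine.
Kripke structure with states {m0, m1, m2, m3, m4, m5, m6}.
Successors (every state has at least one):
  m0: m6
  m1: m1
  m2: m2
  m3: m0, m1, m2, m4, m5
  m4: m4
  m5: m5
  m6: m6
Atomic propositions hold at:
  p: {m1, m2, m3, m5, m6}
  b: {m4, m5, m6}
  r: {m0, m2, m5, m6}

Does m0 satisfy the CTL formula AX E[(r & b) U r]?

Yes

Sat(r & b) = {m5, m6}
E[(r & b) U r]: least fixpoint, start Z0 = Sat(r) = {m0, m2, m5, m6}, add states in Sat(r & b) with some successor in Z. Already a fixed point.
Sat(E[(r & b) U r]) = {m0, m2, m5, m6}
Sat(AX E[(r & b) U r]) = {s : every successor in {m0, m2, m5, m6}} = {m0, m2, m5, m6}
m0 ∈ Sat(AX E[(r & b) U r]) = {m0, m2, m5, m6}, so the formula holds at m0.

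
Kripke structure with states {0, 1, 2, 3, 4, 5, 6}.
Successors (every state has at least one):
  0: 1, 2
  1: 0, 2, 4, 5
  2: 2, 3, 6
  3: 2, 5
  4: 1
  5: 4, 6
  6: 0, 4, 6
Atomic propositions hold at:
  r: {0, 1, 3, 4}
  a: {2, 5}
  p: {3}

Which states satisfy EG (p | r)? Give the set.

Sat(p | r) = {0, 1, 3, 4}
EG (p | r): greatest fixpoint, start Z0 = {0, 1, 3, 4}, keep only states in Sat with some successor in Z. Z1 = {0, 1, 4}; fixed.
Sat(EG (p | r)) = {0, 1, 4}

{0, 1, 4}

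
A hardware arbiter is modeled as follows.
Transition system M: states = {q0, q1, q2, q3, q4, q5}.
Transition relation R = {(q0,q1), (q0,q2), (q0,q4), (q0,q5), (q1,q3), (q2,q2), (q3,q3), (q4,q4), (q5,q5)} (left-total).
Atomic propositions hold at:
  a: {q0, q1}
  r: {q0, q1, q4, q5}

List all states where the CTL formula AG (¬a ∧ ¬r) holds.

{q2, q3}

Sat(¬a) = {q2, q3, q4, q5}
Sat(¬r) = {q2, q3}
Sat(¬a ∧ ¬r) = {q2, q3}
AG (¬a ∧ ¬r): greatest fixpoint, start Z0 = {q2, q3}, keep only states in Sat with every successor in Z. Already a fixed point.
Sat(AG (¬a ∧ ¬r)) = {q2, q3}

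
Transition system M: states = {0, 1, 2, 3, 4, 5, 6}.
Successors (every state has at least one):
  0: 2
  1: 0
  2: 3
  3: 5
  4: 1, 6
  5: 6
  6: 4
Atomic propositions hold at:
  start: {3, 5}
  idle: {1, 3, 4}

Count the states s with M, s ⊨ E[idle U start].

E[idle U start]: least fixpoint, start Z0 = Sat(start) = {3, 5}, add states in Sat(idle) with some successor in Z. Already a fixed point.
Sat(E[idle U start]) = {3, 5}
|Sat(E[idle U start])| = |{3, 5}| = 2.

2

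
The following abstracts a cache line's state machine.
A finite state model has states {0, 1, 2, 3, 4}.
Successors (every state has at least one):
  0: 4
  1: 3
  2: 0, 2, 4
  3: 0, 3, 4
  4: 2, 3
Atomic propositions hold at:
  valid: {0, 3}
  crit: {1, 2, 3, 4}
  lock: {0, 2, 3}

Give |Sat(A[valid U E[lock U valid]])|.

E[lock U valid]: least fixpoint, start Z0 = Sat(valid) = {0, 3}, add states in Sat(lock) with some successor in Z. Z1 = {0, 2, 3}; fixed.
Sat(E[lock U valid]) = {0, 2, 3}
A[valid U E[lock U valid]]: least fixpoint, start Z0 = Sat(E[lock U valid]) = {0, 2, 3}, add states in Sat(valid) with every successor in Z. Already a fixed point.
Sat(A[valid U E[lock U valid]]) = {0, 2, 3}
|Sat(A[valid U E[lock U valid]])| = |{0, 2, 3}| = 3.

3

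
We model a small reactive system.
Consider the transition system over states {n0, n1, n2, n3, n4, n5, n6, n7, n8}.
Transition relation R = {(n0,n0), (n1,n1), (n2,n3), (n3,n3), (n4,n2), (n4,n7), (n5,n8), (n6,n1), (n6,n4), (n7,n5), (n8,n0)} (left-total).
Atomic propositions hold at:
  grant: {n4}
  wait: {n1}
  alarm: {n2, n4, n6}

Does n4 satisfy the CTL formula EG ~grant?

Sat(~grant) = {n0, n1, n2, n3, n5, n6, n7, n8}
EG ~grant: greatest fixpoint, start Z0 = {n0, n1, n2, n3, n5, n6, n7, n8}, keep only states in Sat with some successor in Z. Already a fixed point.
Sat(EG ~grant) = {n0, n1, n2, n3, n5, n6, n7, n8}
n4 ∉ Sat(EG ~grant) = {n0, n1, n2, n3, n5, n6, n7, n8}, so the formula does not hold at n4.

No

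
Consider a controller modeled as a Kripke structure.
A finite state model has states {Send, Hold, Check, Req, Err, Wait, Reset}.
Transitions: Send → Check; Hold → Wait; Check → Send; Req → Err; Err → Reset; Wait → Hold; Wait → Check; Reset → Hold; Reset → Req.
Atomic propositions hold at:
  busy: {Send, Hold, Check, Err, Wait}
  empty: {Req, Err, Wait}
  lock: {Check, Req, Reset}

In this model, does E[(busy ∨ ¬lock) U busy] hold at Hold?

Sat(¬lock) = {Send, Hold, Err, Wait}
Sat(busy ∨ ¬lock) = {Send, Hold, Check, Err, Wait}
E[(busy ∨ ¬lock) U busy]: least fixpoint, start Z0 = Sat(busy) = {Send, Hold, Check, Err, Wait}, add states in Sat(busy ∨ ¬lock) with some successor in Z. Already a fixed point.
Sat(E[(busy ∨ ¬lock) U busy]) = {Send, Hold, Check, Err, Wait}
Hold ∈ Sat(E[(busy ∨ ¬lock) U busy]) = {Send, Hold, Check, Err, Wait}, so the formula holds at Hold.

Yes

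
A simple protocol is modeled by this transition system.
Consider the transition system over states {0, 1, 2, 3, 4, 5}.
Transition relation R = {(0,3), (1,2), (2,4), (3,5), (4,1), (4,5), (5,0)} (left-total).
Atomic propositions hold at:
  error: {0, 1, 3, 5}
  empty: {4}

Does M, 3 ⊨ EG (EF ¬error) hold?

Sat(¬error) = {2, 4}
EF ¬error: least fixpoint, start Z0 = {2, 4}, add states with some successor in Z. Z1 = {1, 2, 4}; fixed.
Sat(EF ¬error) = {1, 2, 4}
EG (EF ¬error): greatest fixpoint, start Z0 = {1, 2, 4}, keep only states in Sat with some successor in Z. Already a fixed point.
Sat(EG (EF ¬error)) = {1, 2, 4}
3 ∉ Sat(EG (EF ¬error)) = {1, 2, 4}, so the formula does not hold at 3.

No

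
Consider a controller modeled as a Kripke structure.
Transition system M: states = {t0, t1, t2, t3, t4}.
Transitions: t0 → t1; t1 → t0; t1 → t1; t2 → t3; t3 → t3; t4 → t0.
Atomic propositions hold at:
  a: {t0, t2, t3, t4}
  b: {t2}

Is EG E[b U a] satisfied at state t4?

No

E[b U a]: least fixpoint, start Z0 = Sat(a) = {t0, t2, t3, t4}, add states in Sat(b) with some successor in Z. Already a fixed point.
Sat(E[b U a]) = {t0, t2, t3, t4}
EG E[b U a]: greatest fixpoint, start Z0 = {t0, t2, t3, t4}, keep only states in Sat with some successor in Z. Z1 = {t2, t3, t4}; Z2 = {t2, t3}; fixed.
Sat(EG E[b U a]) = {t2, t3}
t4 ∉ Sat(EG E[b U a]) = {t2, t3}, so the formula does not hold at t4.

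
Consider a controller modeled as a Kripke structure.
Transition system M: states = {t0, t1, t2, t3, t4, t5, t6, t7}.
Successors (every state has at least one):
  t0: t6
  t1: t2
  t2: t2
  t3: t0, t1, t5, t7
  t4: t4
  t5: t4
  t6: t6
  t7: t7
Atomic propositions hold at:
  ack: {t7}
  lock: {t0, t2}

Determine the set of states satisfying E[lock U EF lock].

EF lock: least fixpoint, start Z0 = {t0, t2}, add states with some successor in Z. Z1 = {t0, t1, t2, t3}; fixed.
Sat(EF lock) = {t0, t1, t2, t3}
E[lock U EF lock]: least fixpoint, start Z0 = Sat(EF lock) = {t0, t1, t2, t3}, add states in Sat(lock) with some successor in Z. Already a fixed point.
Sat(E[lock U EF lock]) = {t0, t1, t2, t3}

{t0, t1, t2, t3}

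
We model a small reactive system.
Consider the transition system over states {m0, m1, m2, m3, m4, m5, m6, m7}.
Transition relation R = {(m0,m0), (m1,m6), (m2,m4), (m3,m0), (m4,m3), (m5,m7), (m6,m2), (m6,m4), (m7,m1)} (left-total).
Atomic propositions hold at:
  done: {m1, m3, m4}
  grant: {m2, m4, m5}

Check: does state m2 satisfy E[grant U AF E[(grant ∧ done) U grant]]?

Sat(grant ∧ done) = {m4}
E[(grant ∧ done) U grant]: least fixpoint, start Z0 = Sat(grant) = {m2, m4, m5}, add states in Sat(grant ∧ done) with some successor in Z. Already a fixed point.
Sat(E[(grant ∧ done) U grant]) = {m2, m4, m5}
AF E[(grant ∧ done) U grant]: least fixpoint, start Z0 = {m2, m4, m5}, add states with every successor in Z. Z1 = {m2, m4, m5, m6}; Z2 = {m1, m2, m4, m5, m6}; Z3 = {m1, m2, m4, m5, m6, m7}; fixed.
Sat(AF E[(grant ∧ done) U grant]) = {m1, m2, m4, m5, m6, m7}
E[grant U AF E[(grant ∧ done) U grant]]: least fixpoint, start Z0 = Sat(AF E[(grant ∧ done) U grant]) = {m1, m2, m4, m5, m6, m7}, add states in Sat(grant) with some successor in Z. Already a fixed point.
Sat(E[grant U AF E[(grant ∧ done) U grant]]) = {m1, m2, m4, m5, m6, m7}
m2 ∈ Sat(E[grant U AF E[(grant ∧ done) U grant]]) = {m1, m2, m4, m5, m6, m7}, so the formula holds at m2.

Yes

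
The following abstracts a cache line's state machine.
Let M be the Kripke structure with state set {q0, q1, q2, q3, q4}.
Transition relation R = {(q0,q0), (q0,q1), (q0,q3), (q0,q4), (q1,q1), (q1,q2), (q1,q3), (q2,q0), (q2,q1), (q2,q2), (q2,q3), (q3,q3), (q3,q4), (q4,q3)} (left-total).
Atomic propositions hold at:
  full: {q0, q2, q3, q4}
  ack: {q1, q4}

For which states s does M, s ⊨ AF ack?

{q1, q4}

AF ack: least fixpoint, start Z0 = {q1, q4}, add states with every successor in Z. Already a fixed point.
Sat(AF ack) = {q1, q4}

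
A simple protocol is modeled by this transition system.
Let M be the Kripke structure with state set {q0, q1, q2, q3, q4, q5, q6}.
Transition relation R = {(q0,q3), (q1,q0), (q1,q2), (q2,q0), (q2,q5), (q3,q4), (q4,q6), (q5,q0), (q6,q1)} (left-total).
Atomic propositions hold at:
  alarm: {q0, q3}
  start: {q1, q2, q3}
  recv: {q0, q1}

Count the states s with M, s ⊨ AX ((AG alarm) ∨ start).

AG alarm: greatest fixpoint, start Z0 = {q0, q3}, keep only states in Sat with every successor in Z. Z1 = {q0}; Z2 = ∅; fixed.
Sat(AG alarm) = ∅
Sat((AG alarm) ∨ start) = {q1, q2, q3}
Sat(AX ((AG alarm) ∨ start)) = {s : every successor in {q1, q2, q3}} = {q0, q6}
|Sat(AX ((AG alarm) ∨ start))| = |{q0, q6}| = 2.

2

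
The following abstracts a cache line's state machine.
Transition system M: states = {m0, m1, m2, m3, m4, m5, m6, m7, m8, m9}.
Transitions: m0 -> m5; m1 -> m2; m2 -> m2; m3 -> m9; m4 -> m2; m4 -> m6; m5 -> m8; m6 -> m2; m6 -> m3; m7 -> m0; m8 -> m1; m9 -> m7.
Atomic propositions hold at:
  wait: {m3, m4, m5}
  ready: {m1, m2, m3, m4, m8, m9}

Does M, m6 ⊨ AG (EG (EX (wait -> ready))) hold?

No

Sat(wait -> ready) = {m0, m1, m2, m3, m4, m6, m7, m8, m9}
Sat(EX (wait -> ready)) = {s : some successor in {m0, m1, m2, m3, m4, m6, m7, m8, m9}} = {m1, m2, m3, m4, m5, m6, m7, m8, m9}
EG (EX (wait -> ready)): greatest fixpoint, start Z0 = {m1, m2, m3, m4, m5, m6, m7, m8, m9}, keep only states in Sat with some successor in Z. Z1 = {m1, m2, m3, m4, m5, m6, m8, m9}; Z2 = {m1, m2, m3, m4, m5, m6, m8}; Z3 = {m1, m2, m4, m5, m6, m8}; fixed.
Sat(EG (EX (wait -> ready))) = {m1, m2, m4, m5, m6, m8}
AG (EG (EX (wait -> ready))): greatest fixpoint, start Z0 = {m1, m2, m4, m5, m6, m8}, keep only states in Sat with every successor in Z. Z1 = {m1, m2, m4, m5, m8}; Z2 = {m1, m2, m5, m8}; fixed.
Sat(AG (EG (EX (wait -> ready)))) = {m1, m2, m5, m8}
m6 ∉ Sat(AG (EG (EX (wait -> ready)))) = {m1, m2, m5, m8}, so the formula does not hold at m6.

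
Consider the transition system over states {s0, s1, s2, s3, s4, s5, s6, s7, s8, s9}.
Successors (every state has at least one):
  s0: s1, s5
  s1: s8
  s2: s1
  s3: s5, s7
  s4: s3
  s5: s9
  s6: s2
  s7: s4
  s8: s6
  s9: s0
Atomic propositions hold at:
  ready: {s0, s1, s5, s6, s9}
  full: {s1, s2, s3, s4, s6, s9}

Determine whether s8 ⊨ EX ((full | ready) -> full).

Yes

Sat(full | ready) = {s0, s1, s2, s3, s4, s5, s6, s9}
Sat((full | ready) -> full) = {s1, s2, s3, s4, s6, s7, s8, s9}
Sat(EX ((full | ready) -> full)) = {s : some successor in {s1, s2, s3, s4, s6, s7, s8, s9}} = {s0, s1, s2, s3, s4, s5, s6, s7, s8}
s8 ∈ Sat(EX ((full | ready) -> full)) = {s0, s1, s2, s3, s4, s5, s6, s7, s8}, so the formula holds at s8.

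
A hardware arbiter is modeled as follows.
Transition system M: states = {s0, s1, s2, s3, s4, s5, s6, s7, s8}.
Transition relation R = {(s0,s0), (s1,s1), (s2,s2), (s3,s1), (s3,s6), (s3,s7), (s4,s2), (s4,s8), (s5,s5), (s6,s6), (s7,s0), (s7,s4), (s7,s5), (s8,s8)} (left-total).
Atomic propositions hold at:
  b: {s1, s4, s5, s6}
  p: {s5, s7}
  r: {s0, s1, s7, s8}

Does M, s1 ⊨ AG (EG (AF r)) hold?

Yes

AF r: least fixpoint, start Z0 = {s0, s1, s7, s8}, add states with every successor in Z. Already a fixed point.
Sat(AF r) = {s0, s1, s7, s8}
EG (AF r): greatest fixpoint, start Z0 = {s0, s1, s7, s8}, keep only states in Sat with some successor in Z. Already a fixed point.
Sat(EG (AF r)) = {s0, s1, s7, s8}
AG (EG (AF r)): greatest fixpoint, start Z0 = {s0, s1, s7, s8}, keep only states in Sat with every successor in Z. Z1 = {s0, s1, s8}; fixed.
Sat(AG (EG (AF r))) = {s0, s1, s8}
s1 ∈ Sat(AG (EG (AF r))) = {s0, s1, s8}, so the formula holds at s1.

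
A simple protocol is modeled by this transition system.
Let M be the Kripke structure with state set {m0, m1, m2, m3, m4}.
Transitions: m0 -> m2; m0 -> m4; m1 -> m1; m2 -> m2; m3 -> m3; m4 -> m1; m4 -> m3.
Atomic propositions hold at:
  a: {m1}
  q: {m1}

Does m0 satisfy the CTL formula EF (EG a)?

Yes

EG a: greatest fixpoint, start Z0 = {m1}, keep only states in Sat with some successor in Z. Already a fixed point.
Sat(EG a) = {m1}
EF (EG a): least fixpoint, start Z0 = {m1}, add states with some successor in Z. Z1 = {m1, m4}; Z2 = {m0, m1, m4}; fixed.
Sat(EF (EG a)) = {m0, m1, m4}
m0 ∈ Sat(EF (EG a)) = {m0, m1, m4}, so the formula holds at m0.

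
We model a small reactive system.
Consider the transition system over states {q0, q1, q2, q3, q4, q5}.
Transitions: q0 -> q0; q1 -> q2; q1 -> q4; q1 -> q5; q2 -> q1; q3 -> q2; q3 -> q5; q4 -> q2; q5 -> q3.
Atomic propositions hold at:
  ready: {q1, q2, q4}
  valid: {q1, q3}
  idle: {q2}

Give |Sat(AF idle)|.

2

AF idle: least fixpoint, start Z0 = {q2}, add states with every successor in Z. Z1 = {q2, q4}; fixed.
Sat(AF idle) = {q2, q4}
|Sat(AF idle)| = |{q2, q4}| = 2.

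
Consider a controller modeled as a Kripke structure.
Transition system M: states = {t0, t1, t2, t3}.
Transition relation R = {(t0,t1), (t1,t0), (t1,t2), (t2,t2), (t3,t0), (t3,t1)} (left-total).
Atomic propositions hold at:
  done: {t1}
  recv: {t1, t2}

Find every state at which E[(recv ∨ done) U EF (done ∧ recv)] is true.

{t0, t1, t3}

Sat(recv ∨ done) = {t1, t2}
Sat(done ∧ recv) = {t1}
EF (done ∧ recv): least fixpoint, start Z0 = {t1}, add states with some successor in Z. Z1 = {t0, t1, t3}; fixed.
Sat(EF (done ∧ recv)) = {t0, t1, t3}
E[(recv ∨ done) U EF (done ∧ recv)]: least fixpoint, start Z0 = Sat(EF (done ∧ recv)) = {t0, t1, t3}, add states in Sat(recv ∨ done) with some successor in Z. Already a fixed point.
Sat(E[(recv ∨ done) U EF (done ∧ recv)]) = {t0, t1, t3}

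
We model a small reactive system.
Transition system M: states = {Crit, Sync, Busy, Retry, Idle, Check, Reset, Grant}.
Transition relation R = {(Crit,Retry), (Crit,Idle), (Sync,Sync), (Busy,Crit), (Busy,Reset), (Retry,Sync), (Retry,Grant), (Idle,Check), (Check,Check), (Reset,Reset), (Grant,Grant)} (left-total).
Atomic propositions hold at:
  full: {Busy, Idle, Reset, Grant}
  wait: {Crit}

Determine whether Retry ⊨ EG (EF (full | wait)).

Sat(full | wait) = {Crit, Busy, Idle, Reset, Grant}
EF (full | wait): least fixpoint, start Z0 = {Crit, Busy, Idle, Reset, Grant}, add states with some successor in Z. Z1 = {Crit, Busy, Retry, Idle, Reset, Grant}; fixed.
Sat(EF (full | wait)) = {Crit, Busy, Retry, Idle, Reset, Grant}
EG (EF (full | wait)): greatest fixpoint, start Z0 = {Crit, Busy, Retry, Idle, Reset, Grant}, keep only states in Sat with some successor in Z. Z1 = {Crit, Busy, Retry, Reset, Grant}; fixed.
Sat(EG (EF (full | wait))) = {Crit, Busy, Retry, Reset, Grant}
Retry ∈ Sat(EG (EF (full | wait))) = {Crit, Busy, Retry, Reset, Grant}, so the formula holds at Retry.

Yes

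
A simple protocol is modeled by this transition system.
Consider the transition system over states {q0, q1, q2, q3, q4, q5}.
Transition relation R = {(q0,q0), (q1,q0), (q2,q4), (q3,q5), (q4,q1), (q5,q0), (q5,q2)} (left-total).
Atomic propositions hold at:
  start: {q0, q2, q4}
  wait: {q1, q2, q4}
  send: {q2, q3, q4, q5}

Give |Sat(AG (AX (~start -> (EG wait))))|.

2

Sat(~start) = {q1, q3, q5}
EG wait: greatest fixpoint, start Z0 = {q1, q2, q4}, keep only states in Sat with some successor in Z. Z1 = {q2, q4}; Z2 = {q2}; Z3 = ∅; fixed.
Sat(EG wait) = ∅
Sat(~start -> (EG wait)) = {q0, q2, q4}
Sat(AX (~start -> (EG wait))) = {s : every successor in {q0, q2, q4}} = {q0, q1, q2, q5}
AG (AX (~start -> (EG wait))): greatest fixpoint, start Z0 = {q0, q1, q2, q5}, keep only states in Sat with every successor in Z. Z1 = {q0, q1, q5}; Z2 = {q0, q1}; fixed.
Sat(AG (AX (~start -> (EG wait)))) = {q0, q1}
|Sat(AG (AX (~start -> (EG wait))))| = |{q0, q1}| = 2.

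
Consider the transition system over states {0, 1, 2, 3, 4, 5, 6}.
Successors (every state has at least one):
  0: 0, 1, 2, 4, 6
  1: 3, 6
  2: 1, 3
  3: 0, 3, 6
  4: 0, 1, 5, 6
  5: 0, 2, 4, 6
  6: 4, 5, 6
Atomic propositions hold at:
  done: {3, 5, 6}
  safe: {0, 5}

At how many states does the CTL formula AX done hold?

1

Sat(AX done) = {s : every successor in {3, 5, 6}} = {1}
|Sat(AX done)| = |{1}| = 1.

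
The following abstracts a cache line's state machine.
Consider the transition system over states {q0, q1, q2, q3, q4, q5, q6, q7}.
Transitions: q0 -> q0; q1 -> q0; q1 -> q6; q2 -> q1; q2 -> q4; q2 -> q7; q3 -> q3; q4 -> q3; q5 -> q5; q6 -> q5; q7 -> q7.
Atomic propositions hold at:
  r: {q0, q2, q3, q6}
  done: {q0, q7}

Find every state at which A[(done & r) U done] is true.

{q0, q7}

Sat(done & r) = {q0}
A[(done & r) U done]: least fixpoint, start Z0 = Sat(done) = {q0, q7}, add states in Sat(done & r) with every successor in Z. Already a fixed point.
Sat(A[(done & r) U done]) = {q0, q7}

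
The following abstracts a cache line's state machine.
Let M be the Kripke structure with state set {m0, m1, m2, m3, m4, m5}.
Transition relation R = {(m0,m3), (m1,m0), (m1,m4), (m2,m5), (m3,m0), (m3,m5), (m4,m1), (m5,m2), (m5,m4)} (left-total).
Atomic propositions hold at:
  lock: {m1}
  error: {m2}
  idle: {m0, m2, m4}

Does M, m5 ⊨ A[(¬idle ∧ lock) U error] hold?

Sat(¬idle) = {m1, m3, m5}
Sat(¬idle ∧ lock) = {m1}
A[(¬idle ∧ lock) U error]: least fixpoint, start Z0 = Sat(error) = {m2}, add states in Sat(¬idle ∧ lock) with every successor in Z. Already a fixed point.
Sat(A[(¬idle ∧ lock) U error]) = {m2}
m5 ∉ Sat(A[(¬idle ∧ lock) U error]) = {m2}, so the formula does not hold at m5.

No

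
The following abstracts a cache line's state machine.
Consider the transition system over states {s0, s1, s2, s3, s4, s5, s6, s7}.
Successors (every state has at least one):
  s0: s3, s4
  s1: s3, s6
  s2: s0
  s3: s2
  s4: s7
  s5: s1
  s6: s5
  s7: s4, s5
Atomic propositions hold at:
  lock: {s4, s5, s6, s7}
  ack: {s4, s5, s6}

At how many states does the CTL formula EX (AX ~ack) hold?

5

Sat(~ack) = {s0, s1, s2, s3, s7}
Sat(AX ~ack) = {s : every successor in {s0, s1, s2, s3, s7}} = {s2, s3, s4, s5}
Sat(EX (AX ~ack)) = {s : some successor in {s2, s3, s4, s5}} = {s0, s1, s3, s6, s7}
|Sat(EX (AX ~ack))| = |{s0, s1, s3, s6, s7}| = 5.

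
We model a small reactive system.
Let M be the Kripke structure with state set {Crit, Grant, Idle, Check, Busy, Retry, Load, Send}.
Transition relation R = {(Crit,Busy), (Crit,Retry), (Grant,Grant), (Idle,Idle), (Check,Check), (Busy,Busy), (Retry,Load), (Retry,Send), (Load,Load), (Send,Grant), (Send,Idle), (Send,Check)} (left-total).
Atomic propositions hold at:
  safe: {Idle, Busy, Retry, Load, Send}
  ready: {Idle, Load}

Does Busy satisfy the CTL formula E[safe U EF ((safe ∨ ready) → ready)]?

Sat(safe ∨ ready) = {Idle, Busy, Retry, Load, Send}
Sat((safe ∨ ready) → ready) = {Crit, Grant, Idle, Check, Load}
EF ((safe ∨ ready) → ready): least fixpoint, start Z0 = {Crit, Grant, Idle, Check, Load}, add states with some successor in Z. Z1 = {Crit, Grant, Idle, Check, Retry, Load, Send}; fixed.
Sat(EF ((safe ∨ ready) → ready)) = {Crit, Grant, Idle, Check, Retry, Load, Send}
E[safe U EF ((safe ∨ ready) → ready)]: least fixpoint, start Z0 = Sat(EF ((safe ∨ ready) → ready)) = {Crit, Grant, Idle, Check, Retry, Load, Send}, add states in Sat(safe) with some successor in Z. Already a fixed point.
Sat(E[safe U EF ((safe ∨ ready) → ready)]) = {Crit, Grant, Idle, Check, Retry, Load, Send}
Busy ∉ Sat(E[safe U EF ((safe ∨ ready) → ready)]) = {Crit, Grant, Idle, Check, Retry, Load, Send}, so the formula does not hold at Busy.

No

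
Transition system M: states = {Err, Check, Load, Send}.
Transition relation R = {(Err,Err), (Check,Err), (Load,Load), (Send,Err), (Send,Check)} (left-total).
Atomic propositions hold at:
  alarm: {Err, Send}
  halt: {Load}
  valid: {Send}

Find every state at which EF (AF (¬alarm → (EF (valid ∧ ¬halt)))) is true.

{Err, Check, Send}

Sat(¬alarm) = {Check, Load}
Sat(¬halt) = {Err, Check, Send}
Sat(valid ∧ ¬halt) = {Send}
EF (valid ∧ ¬halt): least fixpoint, start Z0 = {Send}, add states with some successor in Z. Already a fixed point.
Sat(EF (valid ∧ ¬halt)) = {Send}
Sat(¬alarm → (EF (valid ∧ ¬halt))) = {Err, Send}
AF (¬alarm → (EF (valid ∧ ¬halt))): least fixpoint, start Z0 = {Err, Send}, add states with every successor in Z. Z1 = {Err, Check, Send}; fixed.
Sat(AF (¬alarm → (EF (valid ∧ ¬halt)))) = {Err, Check, Send}
EF (AF (¬alarm → (EF (valid ∧ ¬halt)))): least fixpoint, start Z0 = {Err, Check, Send}, add states with some successor in Z. Already a fixed point.
Sat(EF (AF (¬alarm → (EF (valid ∧ ¬halt))))) = {Err, Check, Send}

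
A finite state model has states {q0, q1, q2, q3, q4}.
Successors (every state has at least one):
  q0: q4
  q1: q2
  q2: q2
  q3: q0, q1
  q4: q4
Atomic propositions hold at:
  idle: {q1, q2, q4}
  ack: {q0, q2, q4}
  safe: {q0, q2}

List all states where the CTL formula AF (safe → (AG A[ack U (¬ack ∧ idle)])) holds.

Sat(¬ack) = {q1, q3}
Sat(¬ack ∧ idle) = {q1}
A[ack U (¬ack ∧ idle)]: least fixpoint, start Z0 = Sat((¬ack ∧ idle)) = {q1}, add states in Sat(ack) with every successor in Z. Already a fixed point.
Sat(A[ack U (¬ack ∧ idle)]) = {q1}
AG A[ack U (¬ack ∧ idle)]: greatest fixpoint, start Z0 = {q1}, keep only states in Sat with every successor in Z. Z1 = ∅; fixed.
Sat(AG A[ack U (¬ack ∧ idle)]) = ∅
Sat(safe → (AG A[ack U (¬ack ∧ idle)])) = {q1, q3, q4}
AF (safe → (AG A[ack U (¬ack ∧ idle)])): least fixpoint, start Z0 = {q1, q3, q4}, add states with every successor in Z. Z1 = {q0, q1, q3, q4}; fixed.
Sat(AF (safe → (AG A[ack U (¬ack ∧ idle)]))) = {q0, q1, q3, q4}

{q0, q1, q3, q4}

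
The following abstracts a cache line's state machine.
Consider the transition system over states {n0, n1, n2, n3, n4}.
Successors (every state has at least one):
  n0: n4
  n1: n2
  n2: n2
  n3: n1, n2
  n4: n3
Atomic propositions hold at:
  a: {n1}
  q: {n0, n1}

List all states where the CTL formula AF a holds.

AF a: least fixpoint, start Z0 = {n1}, add states with every successor in Z. Already a fixed point.
Sat(AF a) = {n1}

{n1}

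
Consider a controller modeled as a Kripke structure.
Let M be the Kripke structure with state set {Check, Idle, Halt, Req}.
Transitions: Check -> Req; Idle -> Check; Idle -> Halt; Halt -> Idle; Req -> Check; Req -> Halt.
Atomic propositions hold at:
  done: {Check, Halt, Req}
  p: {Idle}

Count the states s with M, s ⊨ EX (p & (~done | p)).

Sat(~done) = {Idle}
Sat(~done | p) = {Idle}
Sat(p & (~done | p)) = {Idle}
Sat(EX (p & (~done | p))) = {s : some successor in {Idle}} = {Halt}
|Sat(EX (p & (~done | p)))| = |{Halt}| = 1.

1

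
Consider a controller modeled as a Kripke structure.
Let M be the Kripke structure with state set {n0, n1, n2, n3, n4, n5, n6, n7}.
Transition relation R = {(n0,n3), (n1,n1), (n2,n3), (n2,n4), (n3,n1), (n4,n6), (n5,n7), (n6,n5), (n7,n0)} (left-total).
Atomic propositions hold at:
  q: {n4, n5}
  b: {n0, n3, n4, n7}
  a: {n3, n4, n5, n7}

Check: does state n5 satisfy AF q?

AF q: least fixpoint, start Z0 = {n4, n5}, add states with every successor in Z. Z1 = {n4, n5, n6}; fixed.
Sat(AF q) = {n4, n5, n6}
n5 ∈ Sat(AF q) = {n4, n5, n6}, so the formula holds at n5.

Yes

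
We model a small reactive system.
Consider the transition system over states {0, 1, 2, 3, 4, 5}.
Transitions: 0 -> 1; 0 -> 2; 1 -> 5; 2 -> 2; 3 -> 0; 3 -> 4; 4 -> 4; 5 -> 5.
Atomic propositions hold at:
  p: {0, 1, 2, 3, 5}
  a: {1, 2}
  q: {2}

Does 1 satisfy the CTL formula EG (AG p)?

AG p: greatest fixpoint, start Z0 = {0, 1, 2, 3, 5}, keep only states in Sat with every successor in Z. Z1 = {0, 1, 2, 5}; fixed.
Sat(AG p) = {0, 1, 2, 5}
EG (AG p): greatest fixpoint, start Z0 = {0, 1, 2, 5}, keep only states in Sat with some successor in Z. Already a fixed point.
Sat(EG (AG p)) = {0, 1, 2, 5}
1 ∈ Sat(EG (AG p)) = {0, 1, 2, 5}, so the formula holds at 1.

Yes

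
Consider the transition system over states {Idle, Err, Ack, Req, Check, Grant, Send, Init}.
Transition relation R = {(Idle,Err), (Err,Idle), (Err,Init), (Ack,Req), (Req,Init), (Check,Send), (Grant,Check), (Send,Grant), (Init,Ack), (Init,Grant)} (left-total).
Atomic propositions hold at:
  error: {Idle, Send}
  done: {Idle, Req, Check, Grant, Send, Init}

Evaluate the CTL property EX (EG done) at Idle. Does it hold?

EG done: greatest fixpoint, start Z0 = {Idle, Req, Check, Grant, Send, Init}, keep only states in Sat with some successor in Z. Z1 = {Req, Check, Grant, Send, Init}; fixed.
Sat(EG done) = {Req, Check, Grant, Send, Init}
Sat(EX (EG done)) = {s : some successor in {Req, Check, Grant, Send, Init}} = {Err, Ack, Req, Check, Grant, Send, Init}
Idle ∉ Sat(EX (EG done)) = {Err, Ack, Req, Check, Grant, Send, Init}, so the formula does not hold at Idle.

No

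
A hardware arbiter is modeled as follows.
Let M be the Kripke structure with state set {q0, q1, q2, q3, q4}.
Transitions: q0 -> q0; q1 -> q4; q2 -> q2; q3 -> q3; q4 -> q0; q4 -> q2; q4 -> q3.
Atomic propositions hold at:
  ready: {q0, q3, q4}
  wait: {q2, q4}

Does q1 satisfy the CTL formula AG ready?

No

AG ready: greatest fixpoint, start Z0 = {q0, q3, q4}, keep only states in Sat with every successor in Z. Z1 = {q0, q3}; fixed.
Sat(AG ready) = {q0, q3}
q1 ∉ Sat(AG ready) = {q0, q3}, so the formula does not hold at q1.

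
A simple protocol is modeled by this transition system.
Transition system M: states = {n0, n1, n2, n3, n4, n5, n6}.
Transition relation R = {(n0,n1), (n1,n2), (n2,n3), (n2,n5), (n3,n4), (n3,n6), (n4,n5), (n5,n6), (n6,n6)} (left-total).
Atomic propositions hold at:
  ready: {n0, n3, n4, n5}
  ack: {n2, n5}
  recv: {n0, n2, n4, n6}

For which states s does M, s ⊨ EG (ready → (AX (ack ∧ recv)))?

{n6}

Sat(ack ∧ recv) = {n2}
Sat(AX (ack ∧ recv)) = {s : every successor in {n2}} = {n1}
Sat(ready → (AX (ack ∧ recv))) = {n1, n2, n6}
EG (ready → (AX (ack ∧ recv))): greatest fixpoint, start Z0 = {n1, n2, n6}, keep only states in Sat with some successor in Z. Z1 = {n1, n6}; Z2 = {n6}; fixed.
Sat(EG (ready → (AX (ack ∧ recv)))) = {n6}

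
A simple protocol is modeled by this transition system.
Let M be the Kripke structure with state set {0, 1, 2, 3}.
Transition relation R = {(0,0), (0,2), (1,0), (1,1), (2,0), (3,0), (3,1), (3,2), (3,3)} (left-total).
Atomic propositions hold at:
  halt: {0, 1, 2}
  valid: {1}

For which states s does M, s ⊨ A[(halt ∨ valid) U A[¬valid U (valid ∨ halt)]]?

Sat(halt ∨ valid) = {0, 1, 2}
Sat(¬valid) = {0, 2, 3}
Sat(valid ∨ halt) = {0, 1, 2}
A[¬valid U (valid ∨ halt)]: least fixpoint, start Z0 = Sat((valid ∨ halt)) = {0, 1, 2}, add states in Sat(¬valid) with every successor in Z. Already a fixed point.
Sat(A[¬valid U (valid ∨ halt)]) = {0, 1, 2}
A[(halt ∨ valid) U A[¬valid U (valid ∨ halt)]]: least fixpoint, start Z0 = Sat(A[¬valid U (valid ∨ halt)]) = {0, 1, 2}, add states in Sat(halt ∨ valid) with every successor in Z. Already a fixed point.
Sat(A[(halt ∨ valid) U A[¬valid U (valid ∨ halt)]]) = {0, 1, 2}

{0, 1, 2}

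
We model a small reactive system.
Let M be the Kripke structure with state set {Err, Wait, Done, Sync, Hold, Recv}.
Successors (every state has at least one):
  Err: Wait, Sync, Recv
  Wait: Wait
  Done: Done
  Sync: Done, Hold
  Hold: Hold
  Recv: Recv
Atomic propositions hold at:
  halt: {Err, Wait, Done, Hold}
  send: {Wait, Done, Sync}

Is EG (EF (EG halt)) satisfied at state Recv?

No

EG halt: greatest fixpoint, start Z0 = {Err, Wait, Done, Hold}, keep only states in Sat with some successor in Z. Already a fixed point.
Sat(EG halt) = {Err, Wait, Done, Hold}
EF (EG halt): least fixpoint, start Z0 = {Err, Wait, Done, Hold}, add states with some successor in Z. Z1 = {Err, Wait, Done, Sync, Hold}; fixed.
Sat(EF (EG halt)) = {Err, Wait, Done, Sync, Hold}
EG (EF (EG halt)): greatest fixpoint, start Z0 = {Err, Wait, Done, Sync, Hold}, keep only states in Sat with some successor in Z. Already a fixed point.
Sat(EG (EF (EG halt))) = {Err, Wait, Done, Sync, Hold}
Recv ∉ Sat(EG (EF (EG halt))) = {Err, Wait, Done, Sync, Hold}, so the formula does not hold at Recv.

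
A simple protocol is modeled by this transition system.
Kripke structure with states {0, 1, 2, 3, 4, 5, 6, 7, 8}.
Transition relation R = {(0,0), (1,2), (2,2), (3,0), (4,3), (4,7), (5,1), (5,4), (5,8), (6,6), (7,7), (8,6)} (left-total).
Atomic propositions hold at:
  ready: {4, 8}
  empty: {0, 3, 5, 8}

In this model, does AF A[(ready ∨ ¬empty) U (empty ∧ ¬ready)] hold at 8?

No

Sat(¬empty) = {1, 2, 4, 6, 7}
Sat(ready ∨ ¬empty) = {1, 2, 4, 6, 7, 8}
Sat(¬ready) = {0, 1, 2, 3, 5, 6, 7}
Sat(empty ∧ ¬ready) = {0, 3, 5}
A[(ready ∨ ¬empty) U (empty ∧ ¬ready)]: least fixpoint, start Z0 = Sat((empty ∧ ¬ready)) = {0, 3, 5}, add states in Sat(ready ∨ ¬empty) with every successor in Z. Already a fixed point.
Sat(A[(ready ∨ ¬empty) U (empty ∧ ¬ready)]) = {0, 3, 5}
AF A[(ready ∨ ¬empty) U (empty ∧ ¬ready)]: least fixpoint, start Z0 = {0, 3, 5}, add states with every successor in Z. Already a fixed point.
Sat(AF A[(ready ∨ ¬empty) U (empty ∧ ¬ready)]) = {0, 3, 5}
8 ∉ Sat(AF A[(ready ∨ ¬empty) U (empty ∧ ¬ready)]) = {0, 3, 5}, so the formula does not hold at 8.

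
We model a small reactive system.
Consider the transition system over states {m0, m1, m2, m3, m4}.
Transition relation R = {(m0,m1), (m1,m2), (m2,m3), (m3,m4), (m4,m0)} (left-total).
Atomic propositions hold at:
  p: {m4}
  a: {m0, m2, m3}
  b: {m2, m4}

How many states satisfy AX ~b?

3

Sat(~b) = {m0, m1, m3}
Sat(AX ~b) = {s : every successor in {m0, m1, m3}} = {m0, m2, m4}
|Sat(AX ~b)| = |{m0, m2, m4}| = 3.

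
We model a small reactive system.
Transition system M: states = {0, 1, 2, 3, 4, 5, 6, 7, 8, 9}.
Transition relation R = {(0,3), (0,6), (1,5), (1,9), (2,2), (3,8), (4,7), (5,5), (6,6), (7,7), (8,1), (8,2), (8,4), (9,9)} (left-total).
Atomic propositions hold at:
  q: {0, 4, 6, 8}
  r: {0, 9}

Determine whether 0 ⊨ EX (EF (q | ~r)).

Yes

Sat(~r) = {1, 2, 3, 4, 5, 6, 7, 8}
Sat(q | ~r) = {0, 1, 2, 3, 4, 5, 6, 7, 8}
EF (q | ~r): least fixpoint, start Z0 = {0, 1, 2, 3, 4, 5, 6, 7, 8}, add states with some successor in Z. Already a fixed point.
Sat(EF (q | ~r)) = {0, 1, 2, 3, 4, 5, 6, 7, 8}
Sat(EX (EF (q | ~r))) = {s : some successor in {0, 1, 2, 3, 4, 5, 6, 7, 8}} = {0, 1, 2, 3, 4, 5, 6, 7, 8}
0 ∈ Sat(EX (EF (q | ~r))) = {0, 1, 2, 3, 4, 5, 6, 7, 8}, so the formula holds at 0.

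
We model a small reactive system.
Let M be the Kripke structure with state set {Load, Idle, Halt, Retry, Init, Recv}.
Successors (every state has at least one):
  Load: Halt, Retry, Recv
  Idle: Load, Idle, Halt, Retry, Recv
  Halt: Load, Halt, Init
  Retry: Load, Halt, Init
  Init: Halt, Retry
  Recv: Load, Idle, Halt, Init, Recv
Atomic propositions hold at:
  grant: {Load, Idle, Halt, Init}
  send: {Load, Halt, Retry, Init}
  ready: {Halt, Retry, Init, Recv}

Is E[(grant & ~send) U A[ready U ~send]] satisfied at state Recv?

Yes

Sat(~send) = {Idle, Recv}
Sat(grant & ~send) = {Idle}
A[ready U ~send]: least fixpoint, start Z0 = Sat(~send) = {Idle, Recv}, add states in Sat(ready) with every successor in Z. Already a fixed point.
Sat(A[ready U ~send]) = {Idle, Recv}
E[(grant & ~send) U A[ready U ~send]]: least fixpoint, start Z0 = Sat(A[ready U ~send]) = {Idle, Recv}, add states in Sat(grant & ~send) with some successor in Z. Already a fixed point.
Sat(E[(grant & ~send) U A[ready U ~send]]) = {Idle, Recv}
Recv ∈ Sat(E[(grant & ~send) U A[ready U ~send]]) = {Idle, Recv}, so the formula holds at Recv.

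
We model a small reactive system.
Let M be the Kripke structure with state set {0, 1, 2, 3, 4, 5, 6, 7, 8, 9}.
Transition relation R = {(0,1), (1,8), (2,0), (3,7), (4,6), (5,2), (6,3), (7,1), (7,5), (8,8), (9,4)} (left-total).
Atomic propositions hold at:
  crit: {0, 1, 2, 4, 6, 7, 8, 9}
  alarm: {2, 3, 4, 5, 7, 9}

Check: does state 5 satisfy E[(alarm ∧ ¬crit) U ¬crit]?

Yes

Sat(¬crit) = {3, 5}
Sat(alarm ∧ ¬crit) = {3, 5}
E[(alarm ∧ ¬crit) U ¬crit]: least fixpoint, start Z0 = Sat(¬crit) = {3, 5}, add states in Sat(alarm ∧ ¬crit) with some successor in Z. Already a fixed point.
Sat(E[(alarm ∧ ¬crit) U ¬crit]) = {3, 5}
5 ∈ Sat(E[(alarm ∧ ¬crit) U ¬crit]) = {3, 5}, so the formula holds at 5.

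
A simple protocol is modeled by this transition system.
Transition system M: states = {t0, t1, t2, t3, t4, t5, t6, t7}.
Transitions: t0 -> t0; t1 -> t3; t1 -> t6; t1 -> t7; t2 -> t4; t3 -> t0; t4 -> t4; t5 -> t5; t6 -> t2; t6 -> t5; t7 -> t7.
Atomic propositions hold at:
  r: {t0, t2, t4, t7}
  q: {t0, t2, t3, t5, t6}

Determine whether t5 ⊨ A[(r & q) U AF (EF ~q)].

Sat(r & q) = {t0, t2}
Sat(~q) = {t1, t4, t7}
EF ~q: least fixpoint, start Z0 = {t1, t4, t7}, add states with some successor in Z. Z1 = {t1, t2, t4, t7}; Z2 = {t1, t2, t4, t6, t7}; fixed.
Sat(EF ~q) = {t1, t2, t4, t6, t7}
AF (EF ~q): least fixpoint, start Z0 = {t1, t2, t4, t6, t7}, add states with every successor in Z. Already a fixed point.
Sat(AF (EF ~q)) = {t1, t2, t4, t6, t7}
A[(r & q) U AF (EF ~q)]: least fixpoint, start Z0 = Sat(AF (EF ~q)) = {t1, t2, t4, t6, t7}, add states in Sat(r & q) with every successor in Z. Already a fixed point.
Sat(A[(r & q) U AF (EF ~q)]) = {t1, t2, t4, t6, t7}
t5 ∉ Sat(A[(r & q) U AF (EF ~q)]) = {t1, t2, t4, t6, t7}, so the formula does not hold at t5.

No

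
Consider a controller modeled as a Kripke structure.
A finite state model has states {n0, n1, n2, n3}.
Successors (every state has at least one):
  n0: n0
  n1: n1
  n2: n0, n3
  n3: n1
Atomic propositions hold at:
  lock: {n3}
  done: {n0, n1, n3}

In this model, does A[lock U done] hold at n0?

A[lock U done]: least fixpoint, start Z0 = Sat(done) = {n0, n1, n3}, add states in Sat(lock) with every successor in Z. Already a fixed point.
Sat(A[lock U done]) = {n0, n1, n3}
n0 ∈ Sat(A[lock U done]) = {n0, n1, n3}, so the formula holds at n0.

Yes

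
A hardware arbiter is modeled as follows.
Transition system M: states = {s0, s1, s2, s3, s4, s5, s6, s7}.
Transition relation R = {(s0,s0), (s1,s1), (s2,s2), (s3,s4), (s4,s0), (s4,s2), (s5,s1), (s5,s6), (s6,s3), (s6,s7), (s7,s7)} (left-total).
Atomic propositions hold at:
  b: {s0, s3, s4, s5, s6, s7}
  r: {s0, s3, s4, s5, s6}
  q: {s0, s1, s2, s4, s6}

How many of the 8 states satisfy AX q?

6

Sat(AX q) = {s : every successor in {s0, s1, s2, s4, s6}} = {s0, s1, s2, s3, s4, s5}
|Sat(AX q)| = |{s0, s1, s2, s3, s4, s5}| = 6.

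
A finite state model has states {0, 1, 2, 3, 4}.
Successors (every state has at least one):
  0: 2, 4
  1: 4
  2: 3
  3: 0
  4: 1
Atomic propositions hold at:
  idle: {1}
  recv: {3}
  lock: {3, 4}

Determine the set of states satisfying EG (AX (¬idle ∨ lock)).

Sat(¬idle) = {0, 2, 3, 4}
Sat(¬idle ∨ lock) = {0, 2, 3, 4}
Sat(AX (¬idle ∨ lock)) = {s : every successor in {0, 2, 3, 4}} = {0, 1, 2, 3}
EG (AX (¬idle ∨ lock)): greatest fixpoint, start Z0 = {0, 1, 2, 3}, keep only states in Sat with some successor in Z. Z1 = {0, 2, 3}; fixed.
Sat(EG (AX (¬idle ∨ lock))) = {0, 2, 3}

{0, 2, 3}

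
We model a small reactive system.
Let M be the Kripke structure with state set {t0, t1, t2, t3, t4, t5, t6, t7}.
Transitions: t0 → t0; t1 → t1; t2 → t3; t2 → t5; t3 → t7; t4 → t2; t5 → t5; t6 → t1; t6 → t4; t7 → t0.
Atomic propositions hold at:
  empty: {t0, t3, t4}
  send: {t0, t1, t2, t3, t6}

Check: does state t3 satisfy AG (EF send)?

EF send: least fixpoint, start Z0 = {t0, t1, t2, t3, t6}, add states with some successor in Z. Z1 = {t0, t1, t2, t3, t4, t6, t7}; fixed.
Sat(EF send) = {t0, t1, t2, t3, t4, t6, t7}
AG (EF send): greatest fixpoint, start Z0 = {t0, t1, t2, t3, t4, t6, t7}, keep only states in Sat with every successor in Z. Z1 = {t0, t1, t3, t4, t6, t7}; Z2 = {t0, t1, t3, t6, t7}; Z3 = {t0, t1, t3, t7}; fixed.
Sat(AG (EF send)) = {t0, t1, t3, t7}
t3 ∈ Sat(AG (EF send)) = {t0, t1, t3, t7}, so the formula holds at t3.

Yes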